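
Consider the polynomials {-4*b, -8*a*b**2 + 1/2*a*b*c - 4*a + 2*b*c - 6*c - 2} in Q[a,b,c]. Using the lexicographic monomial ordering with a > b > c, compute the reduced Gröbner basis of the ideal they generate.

Buchberger's algorithm terminates because the ascending chain of leading-term ideals stabilizes.

f_1 = -4*b, LT = b.
f_2 = -8*a*b**2 + 1/2*a*b*c - 4*a + 2*b*c - 6*c - 2, LT = a*b**2.

S(f_1,f_2): lcm = a*b**2. S = 1/16*a*b*c - 1/2*a + 1/4*b*c - 3/4*c - 1/4.
  leading term a*b*c: subtract (-1/64*a*c)·f_1 from 1/16*a*b*c - 1/2*a + 1/4*b*c - 3/4*c - 1/4 → -1/2*a + 1/4*b*c - 3/4*c - 1/4
  leading term a: no divisor's leading term divides it; move -1/2*a to the remainder.
  leading term b*c: subtract (-1/16*c)·f_1 from 1/4*b*c - 3/4*c - 1/4 → -3/4*c - 1/4
  leading term c: no divisor's leading term divides it; move -3/4*c to the remainder.
  leading term 1: no divisor's leading term divides it; move -1/4 to the remainder.
  remainder -1/2*a - 3/4*c - 1/4 ≠ 0; add g_3 = -1/2*a - 3/4*c - 1/4 to the basis.

The other S-polynomials (S(f_1,g_3), S(f_2,g_3)) all reduce to 0 modulo the current basis, so we have a Gröbner basis.
Inter-reduce: drop elements whose leading term is divisible by another's, tail-reduce, and make monic.

G = {a + 3/2*c + 1/2, b}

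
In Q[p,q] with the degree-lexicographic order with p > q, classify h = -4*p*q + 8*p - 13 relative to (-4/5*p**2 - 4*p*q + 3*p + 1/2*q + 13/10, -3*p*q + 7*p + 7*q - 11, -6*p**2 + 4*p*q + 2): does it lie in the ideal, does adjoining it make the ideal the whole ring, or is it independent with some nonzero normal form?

Adjoining -4*p*q + 8*p - 13 makes the ideal the whole ring: the system is inconsistent.

First compute the reduced Gröbner basis of I by Buchberger's algorithm.
f_1 = -4/5*p**2 - 4*p*q + 3*p + 1/2*q + 13/10, LT = p**2.
f_2 = -3*p*q + 7*p + 7*q - 11, LT = p*q.
f_3 = -6*p**2 + 4*p*q + 2, LT = p**2.

S(f_1,f_2): lcm = p**2*q. S = 5*p*q**2 + 7/3*p**2 - 17/12*p*q - 5/8*q**2 - 11/3*p - 13/8*q.
  leading term p*q**2: subtract (-5/3*q)·f_2 from 5*p*q**2 + 7/3*p**2 - 17/12*p*q - 5/8*q**2 - 11/3*p - 13/8*q → 7/3*p**2 + 41/4*p*q + 265/24*q**2 - 11/3*p - 479/24*q
  leading term p**2: subtract (-35/12)·f_1 from 7/3*p**2 + 41/4*p*q + 265/24*q**2 - 11/3*p - 479/24*q → -17/12*p*q + 265/24*q**2 + 61/12*p - 37/2*q + 91/24
  leading term p*q: subtract (17/36)·f_2 from -17/12*p*q + 265/24*q**2 + 61/12*p - 37/2*q + 91/24 → 265/24*q**2 + 16/9*p - 785/36*q + 647/72
  leading term q**2: no divisor's leading term divides it; move 265/24*q**2 to the remainder.
  leading term p: no divisor's leading term divides it; move 16/9*p to the remainder.
  leading term q: no divisor's leading term divides it; move -785/36*q to the remainder.
  leading term 1: no divisor's leading term divides it; move 647/72 to the remainder.
  remainder 265/24*q**2 + 16/9*p - 785/36*q + 647/72 ≠ 0; add k_4 = 265/24*q**2 + 16/9*p - 785/36*q + 647/72 to the basis.

S(f_1,f_3): lcm = p**2. S = 17/3*p*q - 15/4*p - 5/8*q - 31/24.
  leading term p*q: subtract (-17/9)·f_2 from 17/3*p*q - 15/4*p - 5/8*q - 31/24 → 341/36*p + 907/72*q - 1589/72
  leading term p: no divisor's leading term divides it; move 341/36*p to the remainder.
  leading term q: no divisor's leading term divides it; move 907/72*q to the remainder.
  leading term 1: no divisor's leading term divides it; move -1589/72 to the remainder.
  remainder 341/36*p + 907/72*q - 1589/72 ≠ 0; add k_5 = 341/36*p + 907/72*q - 1589/72 to the basis.

S(f_2,f_3): lcm = p**2*q. S = 2/3*p*q**2 - 7/3*p**2 - 7/3*p*q + 11/3*p + 1/3*q.
  leading term p*q**2: subtract (-2/9*q)·f_2 from 2/3*p*q**2 - 7/3*p**2 - 7/3*p*q + 11/3*p + 1/3*q → -7/3*p**2 - 7/9*p*q + 14/9*q**2 + 11/3*p - 19/9*q
  leading term p**2: subtract (35/12)·f_1 from -7/3*p**2 - 7/9*p*q + 14/9*q**2 + 11/3*p - 19/9*q → 98/9*p*q + 14/9*q**2 - 61/12*p - 257/72*q - 91/24
  leading term p*q: subtract (-98/27)·f_2 from 98/9*p*q + 14/9*q**2 - 61/12*p - 257/72*q - 91/24 → 14/9*q**2 + 2195/108*p + 4717/216*q - 9443/216
  leading term q**2: subtract (112/795)·k_4 from 14/9*q**2 + 2195/108*p + 4717/216*q - 9443/216 → 574507/28620*p + 285169/11448*q - 2574859/57240
  leading term p: subtract (574507/271095)·k_5 from 574507/28620*p + 285169/11448*q - 2574859/57240 → -484232/271095*q + 484232/271095
  leading term q: no divisor's leading term divides it; move -484232/271095*q to the remainder.
  leading term 1: no divisor's leading term divides it; move 484232/271095 to the remainder.
  remainder -484232/271095*q + 484232/271095 ≠ 0; add k_6 = -484232/271095*q + 484232/271095 to the basis.

S(f_1,k_4): leading monomials are coprime, so the S-polynomial reduces to 0 (Buchberger's first criterion).
S(f_2,k_4): lcm = p*q**2. S = -128/795*p**2 - 19/53*p*q - 7/3*q**2 - 647/795*p + 11/3*q.
  leading term p**2: subtract (32/159)·f_1 from -128/795*p**2 - 19/53*p*q - 7/3*q**2 - 647/795*p + 11/3*q → 71/159*p*q - 7/3*q**2 - 1127/795*p + 189/53*q - 208/795
  leading term p*q: subtract (-71/477)·f_2 from 71/159*p*q - 7/3*q**2 - 1127/795*p + 189/53*q - 208/795 → -7/3*q**2 - 896/2385*p + 2198/477*q - 4529/2385
  leading term q**2: subtract (-56/265)·k_4 from -7/3*q**2 - 896/2385*p + 2198/477*q - 4529/2385 → 0
  remainder 0.

S(f_3,k_4): leading monomials are coprime, so the S-polynomial reduces to 0 (Buchberger's first criterion).
S(f_1,k_5): lcm = p**2. S = 2503/682*p*q - 1937/1364*p - 5/8*q - 13/8.
  leading term p*q: subtract (-2503/2046)·f_2 from 2503/682*p*q - 1937/1364*p - 5/8*q - 13/8 → 29231/4092*p + 64969/8184*q - 11221/744
  leading term p: subtract (87693/116281)·k_5 from 29231/4092*p + 64969/8184*q - 11221/744 → -181587/116281*q + 181587/116281
  leading term q: subtract (2385/2728)·k_6 from -181587/116281*q + 181587/116281 → 0
  remainder 0.

S(f_2,k_5): lcm = p*q. S = -907/682*q**2 - 7/3*p - 7/2046*q + 11/3.
  leading term q**2: subtract (-10884/90365)·k_4 from -907/682*q**2 - 7/3*p - 7/2046*q + 11/3 → -574507/271095*p - 9199/3498*q + 2574859/542190
  leading term p: subtract (-6894084/30814465)·k_5 from -574507/271095*p - 9199/3498*q + 2574859/542190 → 5810784/30814465*q - 5810784/30814465
  leading term q: subtract (-36/341)·k_6 from 5810784/30814465*q - 5810784/30814465 → 0
  remainder 0.

S(f_3,k_5): lcm = p**2. S = -4085/2046*p*q + 1589/682*p - 1/3.
  leading term p*q: subtract (4085/6138)·f_2 from -4085/2046*p*q + 1589/682*p - 1/3 → -7147/3069*p - 28595/6138*q + 3899/558
  leading term p: subtract (-28588/116281)·k_5 from -7147/3069*p - 28595/6138*q + 3899/558 → -181587/116281*q + 181587/116281
  leading term q: subtract (2385/2728)·k_6 from -181587/116281*q + 181587/116281 → 0
  remainder 0.

S(k_4,k_5): leading monomials are coprime, so the S-polynomial reduces to 0 (Buchberger's first criterion).
S(f_1,k_6): leading monomials are coprime, so the S-polynomial reduces to 0 (Buchberger's first criterion).
S(f_2,k_6): lcm = p*q. S = -4/3*p - 7/3*q + 11/3.
  leading term p: subtract (-48/341)·k_5 from -4/3*p - 7/3*q + 11/3 → -191/341*q + 191/341
  leading term q: subtract (151845/484232)·k_6 from -191/341*q + 191/341 → 0
  remainder 0.

S(f_3,k_6): leading monomials are coprime, so the S-polynomial reduces to 0 (Buchberger's first criterion).
S(k_4,k_6): lcm = q**2. S = 128/795*p - 155/159*q + 647/795.
  leading term p: subtract (1536/90365)·k_5 from 128/795*p - 155/159*q + 647/795 → -107441/90365*q + 107441/90365
  leading term q: subtract (322323/484232)·k_6 from -107441/90365*q + 107441/90365 → 0
  remainder 0.

S(k_5,k_6): leading monomials are coprime, so the S-polynomial reduces to 0 (Buchberger's first criterion).
Every S-polynomial of the final basis reduces to 0, so we have a Gröbner basis.
Inter-reduce: drop elements whose leading term is divisible by another's, tail-reduce, and make monic.
Reduced Gröbner basis: {p - 1, q - 1}.
Label its elements g_1 = p - 1, g_2 = q - 1.

Reduce h = -4*p*q + 8*p - 13 modulo G:
  leading term p*q: subtract (-4*q)·g_1 from -4*p*q + 8*p - 13 → 8*p - 4*q - 13
  leading term p: subtract (8)·g_1 from 8*p - 4*q - 13 → -4*q - 5
  leading term q: subtract (-4)·g_2 from -4*q - 5 → -9
  leading term 1: no divisor's leading term divides it; move -9 to the remainder.
  normal form = -9.
The normal form is nonzero, so h ∉ I. Since h minus its normal form lies in I, I + (h) = I + (r) where r = -9; decide whether this ideal is the whole ring.
Here r = -9 is a nonzero constant, hence a unit: 1 ∈ I + (h), the Gröbner basis of I + (h) is {1}, and the enlarged system has no common solution — adjoining h is inconsistent.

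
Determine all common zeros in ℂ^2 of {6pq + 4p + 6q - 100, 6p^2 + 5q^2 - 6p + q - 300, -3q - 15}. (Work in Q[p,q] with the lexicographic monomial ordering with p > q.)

{(-5, -5)}

Compute a lex Gröbner basis by Buchberger's algorithm.
f_1 = 6pq + 4p + 6q - 100, LT = pq.
f_2 = 6p^2 - 6p + 5q^2 + q - 300, LT = p^2.
f_3 = -3q - 15, LT = q.

S(f_1,f_2): lcm = p^2q. S = 2/3p^2 + 2pq - 50/3p - 5/6q^3 - 1/6q^2 + 50q.
  leading term p^2: subtract (1/9)·f_2 from 2/3p^2 + 2pq - 50/3p - 5/6q^3 - 1/6q^2 + 50q → 2pq - 16p - 5/6q^3 - 13/18q^2 + 449/9q + 100/3
  leading term pq: subtract (1/3)·f_1 from 2pq - 16p - 5/6q^3 - 13/18q^2 + 449/9q + 100/3 → -52/3p - 5/6q^3 - 13/18q^2 + 431/9q + 200/3
  leading term p: no divisor's leading term divides it; move -52/3p to the remainder.
  leading term q^3: subtract (5/18q^2)·f_3 from -5/6q^3 - 13/18q^2 + 431/9q + 200/3 → 31/9q^2 + 431/9q + 200/3
  leading term q^2: subtract (-31/27q)·f_3 from 31/9q^2 + 431/9q + 200/3 → 92/3q + 200/3
  leading term q: subtract (-92/9)·f_3 from 92/3q + 200/3 → -260/3
  leading term 1: no divisor's leading term divides it; move -260/3 to the remainder.
  remainder -52/3p - 260/3 ≠ 0; add h_4 = -52/3p - 260/3 to the basis.

The other S-polynomials (S(f_1,f_3), S(f_2,f_3), S(f_1,h_4), S(f_2,h_4), S(f_3,h_4)) all reduce to 0 modulo the current basis, so we have a Gröbner basis.
Inter-reduce: drop elements whose leading term is divisible by another's, tail-reduce, and make monic.
Reduced Gröbner basis: {p + 5, q + 5}.

Elimination: the polynomial q + 5 lies in the elimination ideal for q, so q ∈ {-5}. For each such q, the remaining basis elements (now univariate) give the rest of the solution.
  q = -5: the earlier basis element becomes p + 5 = 0, giving p = -5 — point (-5, -5).
Substituting each solution back into the original system confirms all equations vanish.
Zero-dimensionality of the ideal guarantees finitely many solutions over ℂ.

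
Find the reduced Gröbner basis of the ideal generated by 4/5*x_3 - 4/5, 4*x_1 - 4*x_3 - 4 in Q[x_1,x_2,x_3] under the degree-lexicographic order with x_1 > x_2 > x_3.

f_1 = 4/5*x_3 - 4/5, LT = x_3.
f_2 = 4*x_1 - 4*x_3 - 4, LT = x_1.

S(f_1,f_2): leading monomials are coprime, so the S-polynomial reduces to 0 (Buchberger's first criterion).
Every S-polynomial of the final basis reduces to 0, so we have a Gröbner basis.

G = {x_1 - 2, x_3 - 1}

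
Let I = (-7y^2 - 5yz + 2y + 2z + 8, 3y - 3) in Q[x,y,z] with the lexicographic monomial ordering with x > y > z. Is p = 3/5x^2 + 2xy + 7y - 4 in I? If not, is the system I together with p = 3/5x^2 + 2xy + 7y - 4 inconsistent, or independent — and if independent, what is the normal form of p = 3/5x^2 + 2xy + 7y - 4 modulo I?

3/5x^2 + 2xy + 7y - 4 is independent of I; its normal form modulo I is 3/5x^2 + 2x + 3.

First compute the reduced Gröbner basis of I by Buchberger's algorithm.
f_1 = -7y^2 - 5yz + 2y + 2z + 8, LT = y^2.
f_2 = 3y - 3, LT = y.

S(f_1,f_2): lcm = y^2. S = 5/7yz + 5/7y - 2/7z - 8/7.
  reduce S modulo (f_1, f_2):
  remainder 3/7z - 3/7 ≠ 0; add h_3 = 3/7z - 3/7 to the basis.

The other S-polynomials (S(f_1,h_3), S(f_2,h_3)) all reduce to 0 modulo the current basis, so we have a Gröbner basis.
Inter-reduce: drop elements whose leading term is divisible by another's, tail-reduce, and make monic.
Reduced Gröbner basis: {y - 1, z - 1}.
Label its elements g_1 = y - 1, g_2 = z - 1.

Reduce p = 3/5x^2 + 2xy + 7y - 4 modulo G:
  leading term x^2: no divisor's leading term divides it; move 3/5x^2 to the remainder.
  leading term xy: subtract (2x)·g_1 from 2xy + 7y - 4 → 2x + 7y - 4
  leading term x: no divisor's leading term divides it; move 2x to the remainder.
  leading term y: subtract (7)·g_1 from 7y - 4 → 3
  leading term 1: no divisor's leading term divides it; move 3 to the remainder.
  normal form = 3/5x^2 + 2x + 3.
The normal form is nonzero, so p ∉ I. Since p minus its normal form lies in I, I + (p) = I + (r) where r = 3/5x^2 + 2x + 3; decide whether this ideal is the whole ring.
Run Buchberger on G together with r (pairs among the g_i already reduce to 0 since G is a Gröbner basis):
g_1 = y - 1, LT = y.
g_2 = z - 1, LT = z.
r = 3/5x^2 + 2x + 3, LT = x^2.

The S-polynomials (S(g_1,g_2), S(g_1,r), S(g_2,r)) all reduce to 0 modulo the current basis, so we have a Gröbner basis.
Inter-reduce: drop elements whose leading term is divisible by another's, tail-reduce, and make monic.
Reduced Gröbner basis: {x^2 + 10/3x + 5, y - 1, z - 1}.
The reduced Gröbner basis of I + (p) is {x^2 + 10/3x + 5, y - 1, z - 1} ≠ {1}, a proper ideal, so the enlarged system stays consistent: p is independent of I, with normal form 3/5x^2 + 2x + 3.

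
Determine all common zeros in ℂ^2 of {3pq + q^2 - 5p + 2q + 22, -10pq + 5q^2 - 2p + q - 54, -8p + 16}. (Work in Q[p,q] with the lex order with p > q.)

{(2, -2)}

Compute a lex Gröbner basis by Buchberger's algorithm.
f_1 = 3pq - 5p + q^2 + 2q + 22, LT = pq.
f_2 = -10pq - 2p + 5q^2 + q - 54, LT = pq.
f_3 = -8p + 16, LT = p.

S(f_1,f_2): lcm = pq. S = -28/15p + 5/6q^2 + 23/30q + 29/15.
  reduce S modulo (f_1, f_2, f_3):
  remainder 5/6q^2 + 23/30q - 9/5 ≠ 0; add h_4 = 5/6q^2 + 23/30q - 9/5 to the basis.

S(f_1,f_3): lcm = pq. S = -5/3p + 1/3q^2 + 8/3q + 22/3.
  reduce S modulo (f_1, f_2, f_3, h_4):
  remainder 59/25q + 118/25 ≠ 0; add h_5 = 59/25q + 118/25 to the basis.

The other S-polynomials (S(f_2,f_3), S(f_1,h_4), S(f_2,h_4), S(f_3,h_4), S(f_1,h_5), S(f_2,h_5), S(f_3,h_5), S(h_4,h_5)) all reduce to 0 modulo the current basis, so we have a Gröbner basis.
Inter-reduce: drop elements whose leading term is divisible by another's, tail-reduce, and make monic.
Reduced Gröbner basis: {p - 2, q + 2}.

A lex Gröbner basis eliminates variables successively. Here q + 2 depends only on q, with roots {-2}; lifting each root through the earlier basis elements recovers the full solutions.
  q = -2: the earlier basis element becomes p - 2 = 0, giving p = 2 — point (2, -2).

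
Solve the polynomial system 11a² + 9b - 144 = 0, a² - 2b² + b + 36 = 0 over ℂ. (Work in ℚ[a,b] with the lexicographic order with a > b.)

Compute a lex Gröbner basis by Buchberger's algorithm.
f_1 = 11a² + 9b - 144, LT = a².
f_2 = a² - 2b² + b + 36, LT = a².

S(f_1,f_2): lcm = a². S = 2b² - 2/11b - 540/11.
  leading term b²: no divisor's leading term divides it; move 2b² to the remainder.
  leading term b: no divisor's leading term divides it; move -2/11b to the remainder.
  leading term 1: no divisor's leading term divides it; move -540/11 to the remainder.
  remainder 2b² - 2/11b - 540/11 ≠ 0; add h_3 = 2b² - 2/11b - 540/11 to the basis.

S(f_1,h_3): leading monomials are coprime, so the S-polynomial reduces to 0 (Buchberger's first criterion).
S(f_2,h_3): leading monomials are coprime, so the S-polynomial reduces to 0 (Buchberger's first criterion).
Every S-polynomial of the final basis reduces to 0, so we have a Gröbner basis.
Inter-reduce: drop elements whose leading term is divisible by another's, tail-reduce, and make monic.
Reduced Gröbner basis: {a² + 9/11b - 144/11, b² - 1/11b - 270/11}.

A lex Gröbner basis eliminates variables successively. Here b² - 1/11b - 270/11 depends only on b, with roots {-54/11, 5}; lifting each root through the earlier basis elements recovers the full solutions.
  b = -54/11: the earlier basis element becomes a² - 2070/121 = 0, giving a = -3*sqrt(230)/11, 3*sqrt(230)/11 — points (-3*sqrt(230)/11, -54/11), (3*sqrt(230)/11, -54/11).
  b = 5: the earlier basis element becomes a² - 9 = 0, giving a = -3, 3 — points (-3, 5), (3, 5).
A lex Gröbner basis triangularizes the system, enabling back-substitution.

{(-3*sqrt(230)/11, -54/11), (3*sqrt(230)/11, -54/11), (-3, 5), (3, 5)}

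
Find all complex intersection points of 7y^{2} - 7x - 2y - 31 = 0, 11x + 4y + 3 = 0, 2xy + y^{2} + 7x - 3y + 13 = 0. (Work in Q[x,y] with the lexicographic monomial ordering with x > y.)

{(-1, 2)}

Compute a lex Gröbner basis by Buchberger's algorithm.
f_1 = -7x + 7y^{2} - 2y - 31, LT = x.
f_2 = 11x + 4y + 3, LT = x.
f_3 = 2xy + 7x + y^{2} - 3y + 13, LT = xy.

S(f_1,f_2): lcm = x. S = -y^{2} - \tfrac{6}{77}y + \tfrac{320}{77}.
  leading term y^{2}: no divisor's leading term divides it; move -y^{2} to the remainder.
  leading term y: no divisor's leading term divides it; move -\tfrac{6}{77}y to the remainder.
  leading term 1: no divisor's leading term divides it; move \tfrac{320}{77} to the remainder.
  remainder -y^{2} - \tfrac{6}{77}y + \tfrac{320}{77} ≠ 0; add h_4 = -y^{2} - \tfrac{6}{77}y + \tfrac{320}{77} to the basis.

S(f_1,f_3): lcm = xy. S = -\tfrac{7}{2}x - y^{3} - \tfrac{3}{14}y^{2} + \tfrac{83}{14}y - \tfrac{13}{2}.
  leading term x: subtract (\tfrac{1}{2})·f_1 from -\tfrac{7}{2}x - y^{3} - \tfrac{3}{14}y^{2} + \tfrac{83}{14}y - \tfrac{13}{2} → -y^{3} - \tfrac{26}{7}y^{2} + \tfrac{97}{14}y + 9
  leading term y^{3}: subtract (y)·h_4 from -y^{3} - \tfrac{26}{7}y^{2} + \tfrac{97}{14}y + 9 → -\tfrac{40}{11}y^{2} + \tfrac{61}{22}y + 9
  leading term y^{2}: subtract (\tfrac{40}{11})·h_4 from -\tfrac{40}{11}y^{2} + \tfrac{61}{22}y + 9 → \tfrac{5177}{1694}y - \tfrac{5177}{847}
  leading term y: no divisor's leading term divides it; move \tfrac{5177}{1694}y to the remainder.
  leading term 1: no divisor's leading term divides it; move -\tfrac{5177}{847} to the remainder.
  remainder \tfrac{5177}{1694}y - \tfrac{5177}{847} ≠ 0; add h_5 = \tfrac{5177}{1694}y - \tfrac{5177}{847} to the basis.

The other S-polynomials (S(f_2,f_3), S(f_1,h_4), S(f_2,h_4), S(f_3,h_4), S(f_1,h_5), S(f_2,h_5), S(f_3,h_5), S(h_4,h_5)) all reduce to 0 modulo the current basis, so we have a Gröbner basis.
Inter-reduce: drop elements whose leading term is divisible by another's, tail-reduce, and make monic.
Reduced Gröbner basis: {x + 1, y - 2}.

The lex basis is triangular: the last element involves only y. Solving y - 2 = 0 gives y ∈ {2}; substituting each value into the earlier elements determines the remaining variables.
  y = 2: the earlier basis element becomes x + 1 = 0, giving x = -1 — point (-1, 2).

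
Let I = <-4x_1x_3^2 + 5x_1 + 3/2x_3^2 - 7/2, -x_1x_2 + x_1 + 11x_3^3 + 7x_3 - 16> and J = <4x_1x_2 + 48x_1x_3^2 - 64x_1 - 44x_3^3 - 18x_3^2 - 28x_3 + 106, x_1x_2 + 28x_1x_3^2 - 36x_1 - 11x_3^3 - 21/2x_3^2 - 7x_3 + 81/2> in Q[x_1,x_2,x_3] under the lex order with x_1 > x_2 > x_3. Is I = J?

For a fixed monomial order, each ideal has a unique reduced Gröbner basis; comparing bases decides equality.
Buchberger on the first generating set:
f_1 = -4x_1x_3^2 + 5x_1 + 3/2x_3^2 - 7/2, LT = x_1x_3^2.
f_2 = -x_1x_2 + x_1 + 11x_3^3 + 7x_3 - 16, LT = x_1x_2.

S(f_1,f_2): lcm = x_1x_2x_3^2. S = -5/4x_1x_2 + x_1x_3^2 - 3/8x_2x_3^2 + 7/8x_2 + 11x_3^5 + 7x_3^3 - 16x_3^2.
  leading term x_1x_2: subtract (5/4)·f_2 from -5/4x_1x_2 + x_1x_3^2 - 3/8x_2x_3^2 + 7/8x_2 + 11x_3^5 + 7x_3^3 - 16x_3^2 → x_1x_3^2 - 5/4x_1 - 3/8x_2x_3^2 + 7/8x_2 + 11x_3^5 - 27/4x_3^3 - 16x_3^2 - 35/4x_3 + 20
  leading term x_1x_3^2: subtract (-1/4)·f_1 from x_1x_3^2 - 5/4x_1 - 3/8x_2x_3^2 + 7/8x_2 + 11x_3^5 - 27/4x_3^3 - 16x_3^2 - 35/4x_3 + 20 → -3/8x_2x_3^2 + 7/8x_2 + 11x_3^5 - 27/4x_3^3 - 125/8x_3^2 - 35/4x_3 + 153/8
  leading term x_2x_3^2: no divisor's leading term divides it; move -3/8x_2x_3^2 to the remainder.
  leading term x_2: no divisor's leading term divides it; move 7/8x_2 to the remainder.
  leading term x_3^5: no divisor's leading term divides it; move 11x_3^5 to the remainder.
  leading term x_3^3: no divisor's leading term divides it; move -27/4x_3^3 to the remainder.
  leading term x_3^2: no divisor's leading term divides it; move -125/8x_3^2 to the remainder.
  leading term x_3: no divisor's leading term divides it; move -35/4x_3 to the remainder.
  leading term 1: no divisor's leading term divides it; move 153/8 to the remainder.
  remainder -3/8x_2x_3^2 + 7/8x_2 + 11x_3^5 - 27/4x_3^3 - 125/8x_3^2 - 35/4x_3 + 153/8 ≠ 0; add g_3 = -3/8x_2x_3^2 + 7/8x_2 + 11x_3^5 - 27/4x_3^3 - 125/8x_3^2 - 35/4x_3 + 153/8 to the basis.

The other S-polynomials (S(f_1,g_3), S(f_2,g_3)) all reduce to 0 modulo the current basis, so we have a Gröbner basis.
Inter-reduce: drop elements whose leading term is divisible by another's, tail-reduce, and make monic.
Reduced Gröbner basis: {x_1x_2 - x_1 - 11x_3^3 - 7x_3 + 16, x_1x_3^2 - 5/4x_1 - 3/8x_3^2 + 7/8, x_2x_3^2 - 7/3x_2 - 88/3x_3^5 + 18x_3^3 + 125/3x_3^2 + 70/3x_3 - 51}.

Buchberger on the second generating set:
h_1 = 4x_1x_2 + 48x_1x_3^2 - 64x_1 - 44x_3^3 - 18x_3^2 - 28x_3 + 106, LT = x_1x_2.
h_2 = x_1x_2 + 28x_1x_3^2 - 36x_1 - 11x_3^3 - 21/2x_3^2 - 7x_3 + 81/2, LT = x_1x_2.

S(h_1,h_2): lcm = x_1x_2. S = -16x_1x_3^2 + 20x_1 + 6x_3^2 - 14.
  leading term x_1x_3^2: no divisor's leading term divides it; move -16x_1x_3^2 to the remainder.
  leading term x_1: no divisor's leading term divides it; move 20x_1 to the remainder.
  leading term x_3^2: no divisor's leading term divides it; move 6x_3^2 to the remainder.
  leading term 1: no divisor's leading term divides it; move -14 to the remainder.
  remainder -16x_1x_3^2 + 20x_1 + 6x_3^2 - 14 ≠ 0; add k_3 = -16x_1x_3^2 + 20x_1 + 6x_3^2 - 14 to the basis.

S(h_1,k_3): lcm = x_1x_2x_3^2. S = 5/4x_1x_2 + 12x_1x_3^4 - 16x_1x_3^2 + 3/8x_2x_3^2 - 7/8x_2 - 11x_3^5 - 9/2x_3^4 - 7x_3^3 + 53/2x_3^2.
  leading term x_1x_2: subtract (5/16)·h_1 from 5/4x_1x_2 + 12x_1x_3^4 - 16x_1x_3^2 + 3/8x_2x_3^2 - 7/8x_2 - 11x_3^5 - 9/2x_3^4 - 7x_3^3 + 53/2x_3^2 → 12x_1x_3^4 - 31x_1x_3^2 + 20x_1 + 3/8x_2x_3^2 - 7/8x_2 - 11x_3^5 - 9/2x_3^4 + 27/4x_3^3 + 257/8x_3^2 + 35/4x_3 - 265/8
  leading term x_1x_3^4: subtract (-3/4x_3^2)·k_3 from 12x_1x_3^4 - 31x_1x_3^2 + 20x_1 + 3/8x_2x_3^2 - 7/8x_2 - 11x_3^5 - 9/2x_3^4 + 27/4x_3^3 + 257/8x_3^2 + 35/4x_3 - 265/8 → -16x_1x_3^2 + 20x_1 + 3/8x_2x_3^2 - 7/8x_2 - 11x_3^5 + 27/4x_3^3 + 173/8x_3^2 + 35/4x_3 - 265/8
  leading term x_1x_3^2: subtract (1)·k_3 from -16x_1x_3^2 + 20x_1 + 3/8x_2x_3^2 - 7/8x_2 - 11x_3^5 + 27/4x_3^3 + 173/8x_3^2 + 35/4x_3 - 265/8 → 3/8x_2x_3^2 - 7/8x_2 - 11x_3^5 + 27/4x_3^3 + 125/8x_3^2 + 35/4x_3 - 153/8
  leading term x_2x_3^2: no divisor's leading term divides it; move 3/8x_2x_3^2 to the remainder.
  leading term x_2: no divisor's leading term divides it; move -7/8x_2 to the remainder.
  leading term x_3^5: no divisor's leading term divides it; move -11x_3^5 to the remainder.
  leading term x_3^3: no divisor's leading term divides it; move 27/4x_3^3 to the remainder.
  leading term x_3^2: no divisor's leading term divides it; move 125/8x_3^2 to the remainder.
  leading term x_3: no divisor's leading term divides it; move 35/4x_3 to the remainder.
  leading term 1: no divisor's leading term divides it; move -153/8 to the remainder.
  remainder 3/8x_2x_3^2 - 7/8x_2 - 11x_3^5 + 27/4x_3^3 + 125/8x_3^2 + 35/4x_3 - 153/8 ≠ 0; add k_4 = 3/8x_2x_3^2 - 7/8x_2 - 11x_3^5 + 27/4x_3^3 + 125/8x_3^2 + 35/4x_3 - 153/8 to the basis.

The other S-polynomials (S(h_2,k_3), S(h_1,k_4), S(h_2,k_4), S(k_3,k_4)) all reduce to 0 modulo the current basis, so we have a Gröbner basis.
Inter-reduce: drop elements whose leading term is divisible by another's, tail-reduce, and make monic.
Reduced Gröbner basis: {x_1x_2 - x_1 - 11x_3^3 - 7x_3 + 16, x_1x_3^2 - 5/4x_1 - 3/8x_3^2 + 7/8, x_2x_3^2 - 7/3x_2 - 88/3x_3^5 + 18x_3^3 + 125/3x_3^2 + 70/3x_3 - 51}.

Same reduced basis, so the two generating sets span the same ideal.
The choice of monomial ordering does not affect the verdict — as long as both bases are computed under the same ordering, their equality decides ideal equality.

Yes, the ideals are equal.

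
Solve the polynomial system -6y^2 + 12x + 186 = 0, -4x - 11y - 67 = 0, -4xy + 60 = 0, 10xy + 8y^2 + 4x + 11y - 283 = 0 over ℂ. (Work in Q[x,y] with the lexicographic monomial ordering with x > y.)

{(-3, -5)}

Compute a lex Gröbner basis by Buchberger's algorithm.
f_1 = 12x - 6y^2 + 186, LT = x.
f_2 = -4x - 11y - 67, LT = x.
f_3 = -4xy + 60, LT = xy.
f_4 = 10xy + 4x + 8y^2 + 11y - 283, LT = xy.

S(f_1,f_2): lcm = x. S = -1/2y^2 - 11/4y - 5/4.
  leading term y^2: no divisor's leading term divides it; move -1/2y^2 to the remainder.
  leading term y: no divisor's leading term divides it; move -11/4y to the remainder.
  leading term 1: no divisor's leading term divides it; move -5/4 to the remainder.
  remainder -1/2y^2 - 11/4y - 5/4 ≠ 0; add h_5 = -1/2y^2 - 11/4y - 5/4 to the basis.

S(f_1,f_3): lcm = xy. S = -1/2y^3 + 31/2y + 15.
  leading term y^3: subtract (y)·h_5 from -1/2y^3 + 31/2y + 15 → 11/4y^2 + 67/4y + 15
  leading term y^2: subtract (-11/2)·h_5 from 11/4y^2 + 67/4y + 15 → 13/8y + 65/8
  leading term y: no divisor's leading term divides it; move 13/8y to the remainder.
  leading term 1: no divisor's leading term divides it; move 65/8 to the remainder.
  remainder 13/8y + 65/8 ≠ 0; add h_6 = 13/8y + 65/8 to the basis.

The other S-polynomials (S(f_1,f_4), S(f_2,f_3), S(f_2,f_4), S(f_3,f_4), S(f_1,h_5), S(f_2,h_5), S(f_3,h_5), S(f_4,h_5), S(f_1,h_6), S(f_2,h_6), S(f_3,h_6), S(f_4,h_6), S(h_5,h_6)) all reduce to 0 modulo the current basis, so we have a Gröbner basis.
Inter-reduce: drop elements whose leading term is divisible by another's, tail-reduce, and make monic.
Reduced Gröbner basis: {x + 3, y + 5}.

Since the basis is lex-ordered, y + 5 is univariate in y. Its roots are {-5}. Back-substituting each root into the other basis elements fixes the other coordinates.
  y = -5: the earlier basis element becomes x + 3 = 0, giving x = -3 — point (-3, -5).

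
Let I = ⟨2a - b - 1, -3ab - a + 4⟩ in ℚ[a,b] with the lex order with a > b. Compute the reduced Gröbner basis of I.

f_1 = 2a - b - 1, LT = a.
f_2 = -3ab - a + 4, LT = ab.

S(f_1,f_2): lcm = ab. S = -⅓a - ½b² - ½b + 4/3.
  leading term a: subtract (-⅙)·f_1 from -⅓a - ½b² - ½b + 4/3 → -½b² - ⅔b + 7/6
  leading term b²: no divisor's leading term divides it; move -½b² to the remainder.
  leading term b: no divisor's leading term divides it; move -⅔b to the remainder.
  leading term 1: no divisor's leading term divides it; move 7/6 to the remainder.
  remainder -½b² - ⅔b + 7/6 ≠ 0; add g_3 = -½b² - ⅔b + 7/6 to the basis.

The other S-polynomials (S(f_1,g_3), S(f_2,g_3)) all reduce to 0 modulo the current basis, so we have a Gröbner basis.
Inter-reduce: drop elements whose leading term is divisible by another's, tail-reduce, and make monic.

G = {a - ½b - ½, b² + 4/3b - 7/3}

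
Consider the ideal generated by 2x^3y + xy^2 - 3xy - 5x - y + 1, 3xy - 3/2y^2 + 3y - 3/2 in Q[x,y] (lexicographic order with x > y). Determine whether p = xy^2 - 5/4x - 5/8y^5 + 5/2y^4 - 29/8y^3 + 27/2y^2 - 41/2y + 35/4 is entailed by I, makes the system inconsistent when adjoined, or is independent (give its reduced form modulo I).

First compute the reduced Gröbner basis of I by Buchberger's algorithm.
f_1 = 2x^3y + xy^2 - 3xy - 5x - y + 1, LT = x^3y.
f_2 = 3xy - 3/2y^2 + 3y - 3/2, LT = xy.

S(f_1,f_2): lcm = x^3y. S = 1/2x^2y^2 - x^2y + 1/2x^2 + 1/2xy^2 - 3/2xy - 5/2x - 1/2y + 1/2.
  leading term x^2y^2: subtract (1/6xy)·f_2 from 1/2x^2y^2 - x^2y + 1/2x^2 + 1/2xy^2 - 3/2xy - 5/2x - 1/2y + 1/2 → -x^2y + 1/2x^2 + 1/4xy^3 - 5/4xy - 5/2x - 1/2y + 1/2
  leading term x^2y: subtract (-1/3x)·f_2 from -x^2y + 1/2x^2 + 1/4xy^3 - 5/4xy - 5/2x - 1/2y + 1/2 → 1/2x^2 + 1/4xy^3 - 1/2xy^2 - 1/4xy - 3x - 1/2y + 1/2
  leading term x^2: no divisor's leading term divides it; move 1/2x^2 to the remainder.
  leading term xy^3: subtract (1/12y^2)·f_2 from 1/4xy^3 - 1/2xy^2 - 1/4xy - 3x - 1/2y + 1/2 → -1/2xy^2 - 1/4xy - 3x + 1/8y^4 - 1/4y^3 + 1/8y^2 - 1/2y + 1/2
  leading term xy^2: subtract (-1/6y)·f_2 from -1/2xy^2 - 1/4xy - 3x + 1/8y^4 - 1/4y^3 + 1/8y^2 - 1/2y + 1/2 → -1/4xy - 3x + 1/8y^4 - 1/2y^3 + 5/8y^2 - 3/4y + 1/2
  leading term xy: subtract (-1/12)·f_2 from -1/4xy - 3x + 1/8y^4 - 1/2y^3 + 5/8y^2 - 3/4y + 1/2 → -3x + 1/8y^4 - 1/2y^3 + 1/2y^2 - 1/2y + 3/8
  leading term x: no divisor's leading term divides it; move -3x to the remainder.
  leading term y^4: no divisor's leading term divides it; move 1/8y^4 to the remainder.
  leading term y^3: no divisor's leading term divides it; move -1/2y^3 to the remainder.
  leading term y^2: no divisor's leading term divides it; move 1/2y^2 to the remainder.
  leading term y: no divisor's leading term divides it; move -1/2y to the remainder.
  leading term 1: no divisor's leading term divides it; move 3/8 to the remainder.
  remainder 1/2x^2 - 3x + 1/8y^4 - 1/2y^3 + 1/2y^2 - 1/2y + 3/8 ≠ 0; add h_3 = 1/2x^2 - 3x + 1/8y^4 - 1/2y^3 + 1/2y^2 - 1/2y + 3/8 to the basis.

S(f_1,h_3): lcm = x^3y. S = 6x^2y - 1/4xy^5 + xy^4 - xy^3 + 3/2xy^2 - 9/4xy - 5/2x - 1/2y + 1/2.
  leading term x^2y: subtract (2x)·f_2 from 6x^2y - 1/4xy^5 + xy^4 - xy^3 + 3/2xy^2 - 9/4xy - 5/2x - 1/2y + 1/2 → -1/4xy^5 + xy^4 - xy^3 + 9/2xy^2 - 33/4xy + 1/2x - 1/2y + 1/2
  leading term xy^5: subtract (-1/12y^4)·f_2 from -1/4xy^5 + xy^4 - xy^3 + 9/2xy^2 - 33/4xy + 1/2x - 1/2y + 1/2 → xy^4 - xy^3 + 9/2xy^2 - 33/4xy + 1/2x - 1/8y^6 + 1/4y^5 - 1/8y^4 - 1/2y + 1/2
  leading term xy^4: subtract (1/3y^3)·f_2 from xy^4 - xy^3 + 9/2xy^2 - 33/4xy + 1/2x - 1/8y^6 + 1/4y^5 - 1/8y^4 - 1/2y + 1/2 → -xy^3 + 9/2xy^2 - 33/4xy + 1/2x - 1/8y^6 + 3/4y^5 - 9/8y^4 + 1/2y^3 - 1/2y + 1/2
  leading term xy^3: subtract (-1/3y^2)·f_2 from -xy^3 + 9/2xy^2 - 33/4xy + 1/2x - 1/8y^6 + 3/4y^5 - 9/8y^4 + 1/2y^3 - 1/2y + 1/2 → 9/2xy^2 - 33/4xy + 1/2x - 1/8y^6 + 3/4y^5 - 13/8y^4 + 3/2y^3 - 1/2y^2 - 1/2y + 1/2
  leading term xy^2: subtract (3/2y)·f_2 from 9/2xy^2 - 33/4xy + 1/2x - 1/8y^6 + 3/4y^5 - 13/8y^4 + 3/2y^3 - 1/2y^2 - 1/2y + 1/2 → -33/4xy + 1/2x - 1/8y^6 + 3/4y^5 - 13/8y^4 + 15/4y^3 - 5y^2 + 7/4y + 1/2
  leading term xy: subtract (-11/4)·f_2 from -33/4xy + 1/2x - 1/8y^6 + 3/4y^5 - 13/8y^4 + 15/4y^3 - 5y^2 + 7/4y + 1/2 → 1/2x - 1/8y^6 + 3/4y^5 - 13/8y^4 + 15/4y^3 - 73/8y^2 + 10y - 29/8
  leading term x: no divisor's leading term divides it; move 1/2x to the remainder.
  leading term y^6: no divisor's leading term divides it; move -1/8y^6 to the remainder.
  leading term y^5: no divisor's leading term divides it; move 3/4y^5 to the remainder.
  leading term y^4: no divisor's leading term divides it; move -13/8y^4 to the remainder.
  leading term y^3: no divisor's leading term divides it; move 15/4y^3 to the remainder.
  leading term y^2: no divisor's leading term divides it; move -73/8y^2 to the remainder.
  leading term y: no divisor's leading term divides it; move 10y to the remainder.
  leading term 1: no divisor's leading term divides it; move -29/8 to the remainder.
  remainder 1/2x - 1/8y^6 + 3/4y^5 - 13/8y^4 + 15/4y^3 - 73/8y^2 + 10y - 29/8 ≠ 0; add h_4 = 1/2x - 1/8y^6 + 3/4y^5 - 13/8y^4 + 15/4y^3 - 73/8y^2 + 10y - 29/8 to the basis.

S(f_2,h_3): lcm = x^2y. S = -1/2xy^2 + 7xy - 1/2x - 1/4y^5 + y^4 - y^3 + y^2 - 3/4y.
  leading term xy^2: subtract (-1/6y)·f_2 from -1/2xy^2 + 7xy - 1/2x - 1/4y^5 + y^4 - y^3 + y^2 - 3/4y → 7xy - 1/2x - 1/4y^5 + y^4 - 5/4y^3 + 3/2y^2 - y
  leading term xy: subtract (7/3)·f_2 from 7xy - 1/2x - 1/4y^5 + y^4 - 5/4y^3 + 3/2y^2 - y → -1/2x - 1/4y^5 + y^4 - 5/4y^3 + 5y^2 - 8y + 7/2
  leading term x: subtract (-1)·h_4 from -1/2x - 1/4y^5 + y^4 - 5/4y^3 + 5y^2 - 8y + 7/2 → -1/8y^6 + 1/2y^5 - 5/8y^4 + 5/2y^3 - 33/8y^2 + 2y - 1/8
  leading term y^6: no divisor's leading term divides it; move -1/8y^6 to the remainder.
  leading term y^5: no divisor's leading term divides it; move 1/2y^5 to the remainder.
  leading term y^4: no divisor's leading term divides it; move -5/8y^4 to the remainder.
  leading term y^3: no divisor's leading term divides it; move 5/2y^3 to the remainder.
  leading term y^2: no divisor's leading term divides it; move -33/8y^2 to the remainder.
  leading term y: no divisor's leading term divides it; move 2y to the remainder.
  leading term 1: no divisor's leading term divides it; move -1/8 to the remainder.
  remainder -1/8y^6 + 1/2y^5 - 5/8y^4 + 5/2y^3 - 33/8y^2 + 2y - 1/8 ≠ 0; add h_5 = -1/8y^6 + 1/2y^5 - 5/8y^4 + 5/2y^3 - 33/8y^2 + 2y - 1/8 to the basis.

The other S-polynomials (S(f_1,h_4), S(f_2,h_4), S(h_3,h_4), S(f_1,h_5), S(f_2,h_5), S(h_3,h_5), S(h_4,h_5)) all reduce to 0 modulo the current basis, so we have a Gröbner basis.
Inter-reduce: drop elements whose leading term is divisible by another's, tail-reduce, and make monic.
Reduced Gröbner basis: {x + 1/2y^5 - 2y^4 + 5/2y^3 - 10y^2 + 16y - 7, y^6 - 4y^5 + 5y^4 - 20y^3 + 33y^2 - 16y + 1}.
Label its elements g_1 = x + 1/2y^5 - 2y^4 + 5/2y^3 - 10y^2 + 16y - 7, g_2 = y^6 - 4y^5 + 5y^4 - 20y^3 + 33y^2 - 16y + 1.

Reduce p = xy^2 - 5/4x - 5/8y^5 + 5/2y^4 - 29/8y^3 + 27/2y^2 - 41/2y + 35/4 modulo G:
  leading term xy^2: subtract (y^2)·g_1 from xy^2 - 5/4x - 5/8y^5 + 5/2y^4 - 29/8y^3 + 27/2y^2 - 41/2y + 35/4 → -5/4x - 1/2y^7 + 2y^6 - 25/8y^5 + 25/2y^4 - 157/8y^3 + 41/2y^2 - 41/2y + 35/4
  leading term x: subtract (-5/4)·g_1 from -5/4x - 1/2y^7 + 2y^6 - 25/8y^5 + 25/2y^4 - 157/8y^3 + 41/2y^2 - 41/2y + 35/4 → -1/2y^7 + 2y^6 - 5/2y^5 + 10y^4 - 33/2y^3 + 8y^2 - 1/2y
  leading term y^7: subtract (-1/2y)·g_2 from -1/2y^7 + 2y^6 - 5/2y^5 + 10y^4 - 33/2y^3 + 8y^2 - 1/2y → 0
  normal form = 0.
Since the normal form is 0, p ∈ I.

xy^2 - 5/4x - 5/8y^5 + 5/2y^4 - 29/8y^3 + 27/2y^2 - 41/2y + 35/4 lies in I (it reduces to 0).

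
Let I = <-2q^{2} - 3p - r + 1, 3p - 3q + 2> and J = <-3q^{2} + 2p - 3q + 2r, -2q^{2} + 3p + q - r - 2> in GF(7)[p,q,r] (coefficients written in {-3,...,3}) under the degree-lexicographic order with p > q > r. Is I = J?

Yes, the ideals are equal.

Equality of ideals is decidable: compute both reduced Gröbner bases (unique for the ordering) and check whether they agree.
Buchberger on the first generating set:
f_1 = -2q^{2} - 3p - r + 1, LT = q^{2}.
f_2 = 3p - 3q + 2, LT = p.

The S-polynomials (S(f_1,f_2)) all reduce to 0 modulo the current basis, so we have a Gröbner basis.
Inter-reduce: drop elements whose leading term is divisible by another's, tail-reduce, and make monic.
Reduced Gröbner basis: {q^{2} - 2q - 3r + 2, p - q + 3}.

Buchberger on the second generating set:
h_1 = -3q^{2} + 2p - 3q + 2r, LT = q^{2}.
h_2 = -2q^{2} + 3p + q - r - 2, LT = q^{2}.

S(h_1,h_2): lcm = q^{2}. S = 2p - 2q - 1.
  reduce S modulo (h_1, h_2):
  remainder 2p - 2q - 1 ≠ 0; add k_3 = 2p - 2q - 1 to the basis.

The other S-polynomials (S(h_1,k_3), S(h_2,k_3)) all reduce to 0 modulo the current basis, so we have a Gröbner basis.
Inter-reduce: drop elements whose leading term is divisible by another's, tail-reduce, and make monic.
Reduced Gröbner basis: {q^{2} - 2q - 3r + 2, p - q + 3}.

Same reduced basis, so the two generating sets span the same ideal.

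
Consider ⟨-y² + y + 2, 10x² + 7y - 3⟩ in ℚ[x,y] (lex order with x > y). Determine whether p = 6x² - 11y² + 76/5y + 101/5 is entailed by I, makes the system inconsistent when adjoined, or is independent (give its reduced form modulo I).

6x² - 11y² + 76/5y + 101/5 lies in I (it reduces to 0).

First compute the reduced Gröbner basis of I by Buchberger's algorithm.
f_1 = -y² + y + 2, LT = y².
f_2 = 10x² + 7y - 3, LT = x².

The S-polynomials (S(f_1,f_2)) all reduce to 0 modulo the current basis, so we have a Gröbner basis.
Inter-reduce: drop elements whose leading term is divisible by another's, tail-reduce, and make monic.
Reduced Gröbner basis: {x² + 7/10y - 3/10, y² - y - 2}.
Label its elements g_1 = x² + 7/10y - 3/10, g_2 = y² - y - 2.

Reduce p = 6x² - 11y² + 76/5y + 101/5 modulo G:
  leading term x²: subtract (6)·g_1 from 6x² - 11y² + 76/5y + 101/5 → -11y² + 11y + 22
  leading term y²: subtract (-11)·g_2 from -11y² + 11y + 22 → 0
  normal form = 0.
Since the normal form is 0, p ∈ I.

The remainder on division by a Gröbner basis is unique — it is the normal form.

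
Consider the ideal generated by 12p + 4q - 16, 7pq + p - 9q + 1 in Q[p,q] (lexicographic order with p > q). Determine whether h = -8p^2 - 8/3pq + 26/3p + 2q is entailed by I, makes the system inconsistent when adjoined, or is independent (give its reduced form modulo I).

First compute the reduced Gröbner basis of I by Buchberger's algorithm.
f_1 = 12p + 4q - 16, LT = p.
f_2 = 7pq + p - 9q + 1, LT = pq.

S(f_1,f_2): lcm = pq. S = -1/7p + 1/3q^2 - 1/21q - 1/7.
  leading term p: subtract (-1/84)·f_1 from -1/7p + 1/3q^2 - 1/21q - 1/7 → 1/3q^2 - 1/3
  leading term q^2: no divisor's leading term divides it; move 1/3q^2 to the remainder.
  leading term 1: no divisor's leading term divides it; move -1/3 to the remainder.
  remainder 1/3q^2 - 1/3 ≠ 0; add k_3 = 1/3q^2 - 1/3 to the basis.

S(f_1,k_3): leading monomials are coprime, so the S-polynomial reduces to 0 (Buchberger's first criterion).
S(f_2,k_3): lcm = pq^2. S = 1/7pq + p - 9/7q^2 + 1/7q.
  leading term pq: subtract (1/84q)·f_1 from 1/7pq + p - 9/7q^2 + 1/7q → p - 4/3q^2 + 1/3q
  leading term p: subtract (1/12)·f_1 from p - 4/3q^2 + 1/3q → -4/3q^2 + 4/3
  leading term q^2: subtract (-4)·k_3 from -4/3q^2 + 4/3 → 0
  remainder 0.

Every S-polynomial of the final basis reduces to 0, so we have a Gröbner basis.
Inter-reduce: drop elements whose leading term is divisible by another's, tail-reduce, and make monic.
Reduced Gröbner basis: {p + 1/3q - 4/3, q^2 - 1}.
Label its elements g_1 = p + 1/3q - 4/3, g_2 = q^2 - 1.

Reduce h = -8p^2 - 8/3pq + 26/3p + 2q modulo G:
  leading term p^2: subtract (-8p)·g_1 from -8p^2 - 8/3pq + 26/3p + 2q → -2p + 2q
  leading term p: subtract (-2)·g_1 from -2p + 2q → 8/3q - 8/3
  leading term q: no divisor's leading term divides it; move 8/3q to the remainder.
  leading term 1: no divisor's leading term divides it; move -8/3 to the remainder.
  normal form = 8/3q - 8/3.
The normal form is nonzero, so h ∉ I. Since h minus its normal form lies in I, I + (h) = I + (r) where r = 8/3q - 8/3; decide whether this ideal is the whole ring.
Run Buchberger on G together with r (pairs among the g_i already reduce to 0 since G is a Gröbner basis):
g_1 = p + 1/3q - 4/3, LT = p.
g_2 = q^2 - 1, LT = q^2.
r = 8/3q - 8/3, LT = q.

S(g_1,g_2): leading monomials are coprime, so the S-polynomial reduces to 0 (Buchberger's first criterion).
S(g_1,r): leading monomials are coprime, so the S-polynomial reduces to 0 (Buchberger's first criterion).
S(g_2,r): lcm = q^2. S = q - 1.
  leading term q: subtract (3/8)·r from q - 1 → 0
  remainder 0.

Every S-polynomial of the final basis reduces to 0, so we have a Gröbner basis.
Inter-reduce: drop elements whose leading term is divisible by another's, tail-reduce, and make monic.
Reduced Gröbner basis: {p - 1, q - 1}.
The reduced Gröbner basis of I + (h) is {p - 1, q - 1} ≠ {1}, a proper ideal, so the enlarged system stays consistent: h is independent of I, with normal form 8/3q - 8/3.

-8p^2 - 8/3pq + 26/3p + 2q is independent of I; its normal form modulo I is 8/3q - 8/3.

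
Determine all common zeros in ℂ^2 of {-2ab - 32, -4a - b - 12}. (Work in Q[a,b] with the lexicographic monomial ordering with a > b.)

{(1, -16), (-4, 4)}

Compute a lex Gröbner basis by Buchberger's algorithm.
f_1 = -2ab - 32, LT = ab.
f_2 = -4a - b - 12, LT = a.

S(f_1,f_2): lcm = ab. S = -1/4b^2 - 3b + 16.
  leading term b^2: no divisor's leading term divides it; move -1/4b^2 to the remainder.
  leading term b: no divisor's leading term divides it; move -3b to the remainder.
  leading term 1: no divisor's leading term divides it; move 16 to the remainder.
  remainder -1/4b^2 - 3b + 16 ≠ 0; add h_3 = -1/4b^2 - 3b + 16 to the basis.

The other S-polynomials (S(f_1,h_3), S(f_2,h_3)) all reduce to 0 modulo the current basis, so we have a Gröbner basis.
Inter-reduce: drop elements whose leading term is divisible by another's, tail-reduce, and make monic.
Reduced Gröbner basis: {a + 1/4b + 3, b^2 + 12b - 64}.

Elimination: the polynomial b^2 + 12b - 64 lies in the elimination ideal for b, so b ∈ {-16, 4}. For each such b, the remaining basis elements (now univariate) give the rest of the solution.
  b = -16: the earlier basis element becomes a - 1 = 0, giving a = 1 — point (1, -16).
  b = 4: the earlier basis element becomes a + 4 = 0, giving a = -4 — point (-4, 4).
Each listed point satisfies every original equation (direct substitution).
This is the nonlinear analogue of row-reducing a linear system.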